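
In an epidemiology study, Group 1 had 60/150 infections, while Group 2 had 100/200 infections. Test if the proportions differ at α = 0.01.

p̂₁ = 0.4, p̂₂ = 0.5, pooled p̂ = 0.457. z = -1.858. Critical: ±2.576. Fail to reject H₀.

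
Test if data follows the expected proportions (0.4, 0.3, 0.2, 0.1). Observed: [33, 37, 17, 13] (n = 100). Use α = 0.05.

Expected: [40.0, 30.0, 20.0, 10.0]. χ² = 4.208. df = 3, critical = 7.815. Fail to reject H₀.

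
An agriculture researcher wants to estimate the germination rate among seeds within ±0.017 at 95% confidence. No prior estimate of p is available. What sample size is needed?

Conservative approach: use p = 0.5 (maximizes p(1-p) = 0.25). n = z²(0.25)/E² = 1.96²×0.25/0.017² = 3323.2 → n = 3324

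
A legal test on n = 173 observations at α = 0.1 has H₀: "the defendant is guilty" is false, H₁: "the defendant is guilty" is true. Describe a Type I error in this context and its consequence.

Type I error: rejecting H₀ when it is true — concluding that the defendant is guilty when in fact it is not. Consequence: convicting an innocent person.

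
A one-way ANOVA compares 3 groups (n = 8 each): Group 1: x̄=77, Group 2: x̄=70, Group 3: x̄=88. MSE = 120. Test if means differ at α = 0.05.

Grand mean = 78.33. SS_between = 1317.33, MS_between = 658.67. F = 5.489, F_crit ≈ 3.467. Reject H₀.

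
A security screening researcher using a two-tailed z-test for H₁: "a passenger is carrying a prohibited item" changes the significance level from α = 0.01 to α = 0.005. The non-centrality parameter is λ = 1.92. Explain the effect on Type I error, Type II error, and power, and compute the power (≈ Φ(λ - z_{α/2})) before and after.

Decreasing α from 0.01 to 0.005:
• Type I error rate decreases (α is the Type I rate by definition).
• Critical value moves from z_{α/2} = 2.576 to 2.807, so power = Φ(λ - z_{α/2}) goes from Φ(1.92 - 2.576) = 0.256 to Φ(1.92 - 2.807) = 0.188.
• Type II error rate β = 1 - power therefore increases (0.744 → 0.812).
Appropriate when false positives are costly — here, detaining an innocent passenger — delay and inconvenience.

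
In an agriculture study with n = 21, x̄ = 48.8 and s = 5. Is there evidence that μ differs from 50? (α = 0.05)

t = (x̄ - μ₀)/(s/√n) = (48.8 - 50)/(5/√21) = -1.1. df = 20, critical t = ±2.086. Fail to reject H₀.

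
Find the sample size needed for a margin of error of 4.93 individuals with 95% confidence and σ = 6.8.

n = (z*σ/E)² = (1.96×6.8/4.93)² = 7.3 → n = 8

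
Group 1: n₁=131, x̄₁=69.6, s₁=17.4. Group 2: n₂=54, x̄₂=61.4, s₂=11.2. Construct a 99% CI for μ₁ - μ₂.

Difference = 8.2. SE = √(17.4²/131 + 11.2²/54) = 2.153. CI = (2.65, 13.75)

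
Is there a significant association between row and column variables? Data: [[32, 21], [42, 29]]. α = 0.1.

χ² = 0.019. df = 1, critical = 2.706. Fail to reject H₀. No evidence of dependence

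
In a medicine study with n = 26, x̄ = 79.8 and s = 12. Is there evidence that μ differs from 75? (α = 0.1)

t = (x̄ - μ₀)/(s/√n) = (79.8 - 75)/(12/√26) = 2.04. df = 25, critical t = ±1.708. Reject H₀.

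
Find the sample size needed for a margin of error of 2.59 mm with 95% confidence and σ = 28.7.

n = (z*σ/E)² = (1.96×28.7/2.59)² = 471.7 → n = 472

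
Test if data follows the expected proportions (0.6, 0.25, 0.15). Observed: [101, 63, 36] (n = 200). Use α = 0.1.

Expected: [120.0, 50.0, 30.0]. χ² = 7.588. df = 2, critical = 4.605. Reject H₀.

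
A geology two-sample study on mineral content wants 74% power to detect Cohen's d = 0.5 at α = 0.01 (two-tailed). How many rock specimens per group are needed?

z_{α/2} = 2.576, z_β = Φ⁻¹(0.74) = 0.643. For medium effect (d = 0.5): n per group = 2(z_{α/2} + z_β)²/d² = 2(2.576 + 0.643)²/0.5² = 82.9 → 83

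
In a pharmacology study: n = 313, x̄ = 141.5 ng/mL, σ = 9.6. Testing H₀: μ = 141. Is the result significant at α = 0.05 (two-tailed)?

z = (141.5 - 141)/(9.6/√313) = 0.921. Since |z| ≤ 1.96, not significant at α = 0.05.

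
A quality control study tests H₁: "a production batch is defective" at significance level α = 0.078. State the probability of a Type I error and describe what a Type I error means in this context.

P(Type I error) = α = 0.078. A Type I error is rejecting H₀ when H₀ is actually true (false positive) — here, concluding that a production batch is defective when in fact this is not the case. Consequence: scrapping a good batch — wasted material and cost for no reason.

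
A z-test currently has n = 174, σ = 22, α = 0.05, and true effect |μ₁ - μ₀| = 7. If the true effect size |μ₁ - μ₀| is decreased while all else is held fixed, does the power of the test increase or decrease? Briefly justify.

Power decreases: a smaller true effect decreases the non-centrality λ = |μ₁ - μ₀|/(σ/√n).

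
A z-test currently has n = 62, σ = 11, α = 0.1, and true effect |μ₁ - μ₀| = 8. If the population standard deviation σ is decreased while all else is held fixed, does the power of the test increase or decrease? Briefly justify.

Power increases: a smaller σ shrinks the standard error σ/√n, moving the sampling distribution under H₁ further from the critical value.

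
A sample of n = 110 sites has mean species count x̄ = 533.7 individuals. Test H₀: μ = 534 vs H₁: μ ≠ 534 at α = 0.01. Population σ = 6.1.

z = (x̄ - μ₀)/(σ/√n) = (533.7 - 534)/(6.1/√110) = -0.516. Critical value: ±2.576. Since |-0.516| ≤ 2.576, Fail to reject H₀.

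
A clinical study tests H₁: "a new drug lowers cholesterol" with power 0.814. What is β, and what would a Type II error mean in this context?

β = 1 - power = 1 - 0.814 = 0.186. A Type II error is failing to reject H₀ when H₀ is false (false negative) — here, failing to conclude that a new drug lowers cholesterol when in fact it is true. Consequence: shelving an effective drug — patients miss out on a treatment that would have helped.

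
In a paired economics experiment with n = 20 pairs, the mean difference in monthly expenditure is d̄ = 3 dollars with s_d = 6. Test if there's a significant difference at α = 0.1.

t = d̄/(s_d/√n) = 3/(6/√20) = 2.236. df = 19, critical t = ±1.729. Reject H₀.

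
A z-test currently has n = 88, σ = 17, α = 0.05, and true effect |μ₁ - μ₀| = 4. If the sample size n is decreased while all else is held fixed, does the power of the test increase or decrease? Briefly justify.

Power decreases: a smaller n inflates the standard error σ/√n, pulling the sampling distribution under H₁ back toward the critical value.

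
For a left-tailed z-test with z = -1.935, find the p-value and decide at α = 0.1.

p = P(Z < -1.935) = Φ(-1.935) ≈ 0.0265. Since p < 0.1, reject H₀ (significant) at α = 0.1.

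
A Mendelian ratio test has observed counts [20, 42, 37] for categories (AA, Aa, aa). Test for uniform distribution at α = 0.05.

Expected = 33 each. χ² = Σ(O-E)²/E = 8.061. df = 2, critical value = 5.991. Reject H₀.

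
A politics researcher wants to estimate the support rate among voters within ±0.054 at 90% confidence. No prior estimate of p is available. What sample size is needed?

Conservative approach: use p = 0.5 (maximizes p(1-p) = 0.25). n = z²(0.25)/E² = 1.645²×0.25/0.054² = 232.0 → n = 232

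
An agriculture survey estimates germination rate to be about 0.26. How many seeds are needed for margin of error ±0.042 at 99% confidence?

n = z²p(1-p)/E² = 2.576²×0.26×0.74/0.042² = 723.8 → n = 724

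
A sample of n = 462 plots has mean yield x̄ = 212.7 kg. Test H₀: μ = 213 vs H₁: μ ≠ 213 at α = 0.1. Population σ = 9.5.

z = (x̄ - μ₀)/(σ/√n) = (212.7 - 213)/(9.5/√462) = -0.679. Critical value: ±1.645. Since |-0.679| ≤ 1.645, Fail to reject H₀.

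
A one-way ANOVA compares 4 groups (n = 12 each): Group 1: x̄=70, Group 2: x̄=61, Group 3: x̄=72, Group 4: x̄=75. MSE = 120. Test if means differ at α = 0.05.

Grand mean = 69.5. SS_between = 1308.0, MS_between = 436.0. F = 3.633, F_crit ≈ 2.816. Reject H₀.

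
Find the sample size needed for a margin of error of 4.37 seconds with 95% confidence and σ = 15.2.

n = (z*σ/E)² = (1.96×15.2/4.37)² = 46.5 → n = 47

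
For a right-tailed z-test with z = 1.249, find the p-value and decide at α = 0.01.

p = P(Z > 1.249) = 1 - Φ(1.249) ≈ 0.1058. Since p ≥ 0.01, fail to reject H₀ (not significant) at α = 0.01.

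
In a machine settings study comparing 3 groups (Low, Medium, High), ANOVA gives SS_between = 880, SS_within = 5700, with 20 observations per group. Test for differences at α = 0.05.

df_between = 2, df_within = 57. F = MS_between/MS_within = 440.0/100.0 = 4.4. F_crit ≈ 3.159. Reject H₀. At least one mean differs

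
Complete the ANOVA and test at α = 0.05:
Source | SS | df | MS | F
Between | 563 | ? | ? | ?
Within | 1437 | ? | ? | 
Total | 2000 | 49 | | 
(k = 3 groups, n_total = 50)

df_between = 2, df_within = 47. MS_between = 281.5, MS_within = 30.57. F = 9.207, F_crit ≈ 3.195. Reject H₀.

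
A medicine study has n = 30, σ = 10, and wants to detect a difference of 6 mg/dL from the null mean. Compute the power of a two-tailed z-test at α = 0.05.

SE = σ/√n = 10/√30 = 1.826. Non-centrality λ = d/SE = 6/1.826 = 3.286. Power ≈ Φ(λ - z_{α/2}) = Φ(3.286 - 1.96) = Φ(1.326) = 0.908.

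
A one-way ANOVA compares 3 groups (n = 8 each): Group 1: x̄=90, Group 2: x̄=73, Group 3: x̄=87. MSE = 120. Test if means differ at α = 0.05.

Grand mean = 83.33. SS_between = 1317.33, MS_between = 658.67. F = 5.489, F_crit ≈ 3.467. Reject H₀.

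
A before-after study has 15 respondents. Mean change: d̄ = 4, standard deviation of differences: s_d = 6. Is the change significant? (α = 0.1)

t = d̄/(s_d/√n) = 4/(6/√15) = 2.582. df = 14, critical t = ±1.761. Reject H₀.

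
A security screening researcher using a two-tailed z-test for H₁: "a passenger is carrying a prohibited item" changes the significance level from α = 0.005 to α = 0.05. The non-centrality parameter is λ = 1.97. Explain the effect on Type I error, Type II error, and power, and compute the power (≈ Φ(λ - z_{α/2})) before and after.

Increasing α from 0.005 to 0.05:
• Type I error rate increases (α is the Type I rate by definition).
• Critical value moves from z_{α/2} = 2.807 to 1.96, so power = Φ(λ - z_{α/2}) goes from Φ(1.97 - 2.807) = 0.201 to Φ(1.97 - 1.96) = 0.504.
• Type II error rate β = 1 - power therefore decreases (0.799 → 0.496).
Appropriate when false negatives are costly — here, letting a prohibited item through — security breach.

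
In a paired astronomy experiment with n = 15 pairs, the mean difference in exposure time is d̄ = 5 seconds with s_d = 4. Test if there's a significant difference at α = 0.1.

t = d̄/(s_d/√n) = 5/(4/√15) = 4.841. df = 14, critical t = ±1.761. Reject H₀.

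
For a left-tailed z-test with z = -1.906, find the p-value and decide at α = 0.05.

p = P(Z < -1.906) = Φ(-1.906) ≈ 0.0283. Since p < 0.05, reject H₀ (significant) at α = 0.05.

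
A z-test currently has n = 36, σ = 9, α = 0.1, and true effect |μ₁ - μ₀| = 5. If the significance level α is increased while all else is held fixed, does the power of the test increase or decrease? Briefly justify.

Power increases: a larger α lowers the critical value, so more of the H₁ sampling distribution falls in the rejection region.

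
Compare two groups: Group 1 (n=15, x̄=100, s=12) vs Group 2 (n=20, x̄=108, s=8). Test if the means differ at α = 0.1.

Pooled sp = 9.9. t = -2.367, df = 33. Critical t = ±1.692. Reject H₀.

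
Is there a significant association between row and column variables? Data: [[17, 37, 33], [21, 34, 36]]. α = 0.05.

χ² = 0.589. df = 2, critical = 5.991. Fail to reject H₀. No evidence of dependence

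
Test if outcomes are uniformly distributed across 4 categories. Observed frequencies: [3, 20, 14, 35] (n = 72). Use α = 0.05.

Expected = 18 each. χ² = Σ(O-E)²/E = 29.667. df = 3, critical value = 7.815. Reject H₀.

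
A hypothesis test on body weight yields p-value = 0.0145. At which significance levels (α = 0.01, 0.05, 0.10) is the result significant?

p = 0.0145. Significant at: α = 0.05, 0.1.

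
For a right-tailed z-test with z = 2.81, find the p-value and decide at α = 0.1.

p = P(Z > 2.81) = 1 - Φ(2.81) ≈ 0.0025. Since p < 0.1, reject H₀ (significant) at α = 0.1.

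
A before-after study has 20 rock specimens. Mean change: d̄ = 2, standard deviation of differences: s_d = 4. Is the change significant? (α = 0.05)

t = d̄/(s_d/√n) = 2/(4/√20) = 2.236. df = 19, critical t = ±2.093. Reject H₀.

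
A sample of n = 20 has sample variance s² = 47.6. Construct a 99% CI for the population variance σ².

df = 19. χ²_{0.005} = 38.582, χ²_{0.995} = 6.844. CI for σ² = ((n-1)s²/χ²_{α/2}, (n-1)s²/χ²_{1-α/2}) = (19·47.6/38.582, 19·47.6/6.844) = (23.44, 132.14)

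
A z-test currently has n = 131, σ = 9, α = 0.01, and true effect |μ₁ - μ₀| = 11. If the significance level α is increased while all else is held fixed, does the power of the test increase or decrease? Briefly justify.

Power increases: a larger α lowers the critical value, so more of the H₁ sampling distribution falls in the rejection region.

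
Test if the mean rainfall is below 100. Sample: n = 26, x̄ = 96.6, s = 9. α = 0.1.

t = (96.6 - 100)/(9/√26) = -1.926, df = 25. Critical t = -1.316. Reject H₀.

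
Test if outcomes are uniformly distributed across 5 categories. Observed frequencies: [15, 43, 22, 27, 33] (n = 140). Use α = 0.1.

Expected = 28 each. χ² = Σ(O-E)²/E = 16.286. df = 4, critical value = 7.779. Reject H₀.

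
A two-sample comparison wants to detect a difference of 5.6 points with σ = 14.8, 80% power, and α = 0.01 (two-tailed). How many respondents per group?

n per group = 2(z_α/2 + z_β)²σ²/d² = 2×(2.576 + 0.84)²×14.8²/5.6² = 163.01 → n = 164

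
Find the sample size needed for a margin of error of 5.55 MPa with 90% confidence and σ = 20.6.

n = (z*σ/E)² = (1.645×20.6/5.55)² = 37.3 → n = 38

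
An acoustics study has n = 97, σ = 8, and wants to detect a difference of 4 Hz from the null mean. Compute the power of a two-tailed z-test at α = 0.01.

SE = σ/√n = 8/√97 = 0.812. Non-centrality λ = d/SE = 4/0.812 = 4.924. Power ≈ Φ(λ - z_{α/2}) = Φ(4.924 - 2.576) = Φ(2.348) = 0.991.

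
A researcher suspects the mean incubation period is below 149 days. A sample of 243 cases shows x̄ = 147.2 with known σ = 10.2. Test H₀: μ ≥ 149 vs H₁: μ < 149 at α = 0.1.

z = -2.751. Critical value: -1.28. Reject H₀.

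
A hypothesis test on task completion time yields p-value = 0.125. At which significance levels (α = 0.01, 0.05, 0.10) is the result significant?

p = 0.125. Not significant at any of the given levels.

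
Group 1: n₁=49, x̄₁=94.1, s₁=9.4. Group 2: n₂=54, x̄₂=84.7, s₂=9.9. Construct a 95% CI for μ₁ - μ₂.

Difference = 9.4. SE = √(9.4²/49 + 9.9²/54) = 1.902. CI = (5.67, 13.13)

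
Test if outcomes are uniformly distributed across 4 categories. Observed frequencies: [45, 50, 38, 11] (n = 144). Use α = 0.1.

Expected = 36 each. χ² = Σ(O-E)²/E = 25.167. df = 3, critical value = 6.251. Reject H₀.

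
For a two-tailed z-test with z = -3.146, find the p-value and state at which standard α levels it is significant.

p = 2·P(Z > |-3.146|) = 2·(1 - Φ(3.146)) ≈ 0.0017. Significant at α = 0.1; Significant at α = 0.05; Significant at α = 0.01.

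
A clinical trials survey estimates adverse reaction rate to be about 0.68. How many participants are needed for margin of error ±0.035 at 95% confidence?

n = z²p(1-p)/E² = 1.96²×0.68×0.32/0.035² = 682.4 → n = 683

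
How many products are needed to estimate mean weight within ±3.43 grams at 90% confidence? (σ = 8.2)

n = (z*σ/E)² = (1.645×8.2/3.43)² = 15.5 → n = 16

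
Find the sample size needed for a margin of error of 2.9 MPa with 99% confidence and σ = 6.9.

n = (z*σ/E)² = (2.576×6.9/2.9)² = 37.6 → n = 38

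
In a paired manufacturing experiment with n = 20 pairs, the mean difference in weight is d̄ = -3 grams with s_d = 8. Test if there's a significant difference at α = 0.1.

t = d̄/(s_d/√n) = -3/(8/√20) = -1.677. df = 19, critical t = ±1.729. Fail to reject H₀.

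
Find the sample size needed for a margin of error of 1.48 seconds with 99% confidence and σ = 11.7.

n = (z*σ/E)² = (2.576×11.7/1.48)² = 414.7 → n = 415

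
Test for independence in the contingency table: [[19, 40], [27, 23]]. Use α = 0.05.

χ² = 5.271. df = 1, critical = 3.841. Reject H₀. Variables are dependent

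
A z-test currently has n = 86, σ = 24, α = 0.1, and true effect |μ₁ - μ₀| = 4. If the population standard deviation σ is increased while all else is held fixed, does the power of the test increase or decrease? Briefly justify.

Power decreases: a larger σ inflates the standard error σ/√n, pulling the sampling distribution under H₁ back toward the critical value.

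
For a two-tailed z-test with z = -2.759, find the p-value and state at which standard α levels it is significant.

p = 2·P(Z > |-2.759|) = 2·(1 - Φ(2.759)) ≈ 0.0058. Significant at α = 0.1; Significant at α = 0.05; Significant at α = 0.01.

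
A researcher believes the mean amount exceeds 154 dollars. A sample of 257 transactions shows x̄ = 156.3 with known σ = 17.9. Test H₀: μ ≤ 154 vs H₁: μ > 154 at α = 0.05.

z = 2.06. Critical value: 1.645. Reject H₀.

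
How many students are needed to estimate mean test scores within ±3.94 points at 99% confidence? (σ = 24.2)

n = (z*σ/E)² = (2.576×24.2/3.94)² = 250.3 → n = 251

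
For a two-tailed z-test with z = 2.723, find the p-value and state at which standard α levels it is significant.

p = 2·P(Z > |2.723|) = 2·(1 - Φ(2.723)) ≈ 0.0065. Significant at α = 0.1; Significant at α = 0.05; Significant at α = 0.01.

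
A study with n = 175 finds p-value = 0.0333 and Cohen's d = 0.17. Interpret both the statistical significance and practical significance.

Statistically significant (p = 0.0333 < 0.05). Cohen's d = 0.17 indicates a very small effect size. Both statistical and practical significance should be considered.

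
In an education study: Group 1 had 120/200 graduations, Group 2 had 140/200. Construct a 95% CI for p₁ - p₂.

p̂₁ = 0.6, p̂₂ = 0.7. Difference = -0.1. CI = (-0.193, -0.007)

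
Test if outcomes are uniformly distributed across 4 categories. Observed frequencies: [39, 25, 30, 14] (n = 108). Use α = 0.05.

Expected = 27 each. χ² = Σ(O-E)²/E = 12.074. df = 3, critical value = 7.815. Reject H₀.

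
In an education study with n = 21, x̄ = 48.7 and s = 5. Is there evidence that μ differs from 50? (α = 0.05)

t = (x̄ - μ₀)/(s/√n) = (48.7 - 50)/(5/√21) = -1.191. df = 20, critical t = ±2.086. Fail to reject H₀.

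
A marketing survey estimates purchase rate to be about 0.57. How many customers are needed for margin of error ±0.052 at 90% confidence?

n = z²p(1-p)/E² = 1.645²×0.57×0.43/0.052² = 245.3 → n = 246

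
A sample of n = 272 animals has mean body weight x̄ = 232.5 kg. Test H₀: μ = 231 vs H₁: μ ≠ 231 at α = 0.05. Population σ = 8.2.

z = (x̄ - μ₀)/(σ/√n) = (232.5 - 231)/(8.2/√272) = 3.017. Critical value: ±1.96. Since |3.017| > 1.96, Reject H₀.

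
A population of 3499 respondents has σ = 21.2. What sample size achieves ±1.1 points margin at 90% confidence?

Without FPC: n₀ = (1.645×21.2/1.1)² = 1005.121. With FPC: n = n₀N/(n₀+N-1) = 781.0 → n = 781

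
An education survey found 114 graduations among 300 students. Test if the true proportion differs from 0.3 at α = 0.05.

p̂ = 0.38, p₀ = 0.3. z = (p̂ - p₀)/√(p₀(1-p₀)/n) = 3.024. Critical: ±1.96. Reject H₀.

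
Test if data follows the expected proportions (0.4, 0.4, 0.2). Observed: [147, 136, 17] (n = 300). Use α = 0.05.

Expected: [120.0, 120.0, 60.0]. χ² = 39.025. df = 2, critical = 5.991. Reject H₀.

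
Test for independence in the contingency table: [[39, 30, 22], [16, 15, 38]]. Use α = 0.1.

χ² = 16.165. df = 2, critical = 4.605. Reject H₀. Variables are dependent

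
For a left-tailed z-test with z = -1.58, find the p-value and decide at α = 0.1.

p = P(Z < -1.58) = Φ(-1.58) ≈ 0.0571. Since p < 0.1, reject H₀ (significant) at α = 0.1.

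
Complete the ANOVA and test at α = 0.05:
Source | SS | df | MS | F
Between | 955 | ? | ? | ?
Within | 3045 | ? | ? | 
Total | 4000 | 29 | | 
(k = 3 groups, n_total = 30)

df_between = 2, df_within = 27. MS_between = 477.5, MS_within = 112.78. F = 4.234, F_crit ≈ 3.354. Reject H₀.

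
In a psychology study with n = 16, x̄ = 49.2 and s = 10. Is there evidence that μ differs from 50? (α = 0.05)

t = (x̄ - μ₀)/(s/√n) = (49.2 - 50)/(10/√16) = -0.32. df = 15, critical t = ±2.131. Fail to reject H₀.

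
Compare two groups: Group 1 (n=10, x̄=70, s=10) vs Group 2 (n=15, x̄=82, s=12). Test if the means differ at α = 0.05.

Pooled sp = 11.26. t = -2.611, df = 23. Critical t = ±2.069. Reject H₀.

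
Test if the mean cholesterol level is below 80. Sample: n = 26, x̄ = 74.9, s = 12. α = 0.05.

t = (74.9 - 80)/(12/√26) = -2.167, df = 25. Critical t = -1.708. Reject H₀.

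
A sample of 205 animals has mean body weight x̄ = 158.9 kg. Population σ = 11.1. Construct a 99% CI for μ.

CI = x̄ ± z*(σ/√n) = 158.9 ± 2.576(11.1/√205) = 158.9 ± 2.0 = (156.9, 160.9)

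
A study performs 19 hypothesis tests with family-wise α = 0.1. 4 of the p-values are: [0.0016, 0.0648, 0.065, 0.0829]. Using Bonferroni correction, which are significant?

Bonferroni α = 0.1/19 = 0.00526. Significant p-values: [0.0016]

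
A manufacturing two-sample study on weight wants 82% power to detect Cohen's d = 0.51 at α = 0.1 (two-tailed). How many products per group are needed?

z_{α/2} = 1.645, z_β = Φ⁻¹(0.82) = 0.915. For medium effect (d = 0.51): n per group = 2(z_{α/2} + z_β)²/d² = 2(1.645 + 0.915)²/0.51² = 50.4 → 51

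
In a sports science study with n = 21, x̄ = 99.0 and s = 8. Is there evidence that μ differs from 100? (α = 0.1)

t = (x̄ - μ₀)/(s/√n) = (99.0 - 100)/(8/√21) = -0.573. df = 20, critical t = ±1.725. Fail to reject H₀.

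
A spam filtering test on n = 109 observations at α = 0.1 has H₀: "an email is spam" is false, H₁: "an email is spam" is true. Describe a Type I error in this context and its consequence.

Type I error: rejecting H₀ when it is true — concluding that an email is spam when in fact it is not. Consequence: a legitimate email is sent to the spam folder and the user misses it.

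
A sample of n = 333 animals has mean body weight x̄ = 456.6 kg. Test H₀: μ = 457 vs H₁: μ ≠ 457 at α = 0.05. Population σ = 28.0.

z = (x̄ - μ₀)/(σ/√n) = (456.6 - 457)/(28.0/√333) = -0.261. Critical value: ±1.96. Since |-0.261| ≤ 1.96, Fail to reject H₀.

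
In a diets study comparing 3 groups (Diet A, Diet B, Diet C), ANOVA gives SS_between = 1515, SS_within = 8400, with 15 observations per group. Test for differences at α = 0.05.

df_between = 2, df_within = 42. F = MS_between/MS_within = 757.5/200.0 = 3.788. F_crit ≈ 3.22. Reject H₀. At least one mean differs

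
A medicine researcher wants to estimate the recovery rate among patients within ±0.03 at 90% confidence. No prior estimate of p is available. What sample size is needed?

Conservative approach: use p = 0.5 (maximizes p(1-p) = 0.25). n = z²(0.25)/E² = 1.645²×0.25/0.03² = 751.7 → n = 752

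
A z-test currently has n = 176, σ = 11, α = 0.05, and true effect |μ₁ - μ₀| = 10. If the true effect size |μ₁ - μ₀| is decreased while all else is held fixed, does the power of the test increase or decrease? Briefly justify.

Power decreases: a smaller true effect decreases the non-centrality λ = |μ₁ - μ₀|/(σ/√n).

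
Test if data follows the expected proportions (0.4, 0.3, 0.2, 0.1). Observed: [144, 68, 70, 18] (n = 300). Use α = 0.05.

Expected: [120.0, 90.0, 60.0, 30.0]. χ² = 16.644. df = 3, critical = 7.815. Reject H₀.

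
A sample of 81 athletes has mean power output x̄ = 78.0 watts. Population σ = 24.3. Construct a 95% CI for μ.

CI = x̄ ± z*(σ/√n) = 78.0 ± 1.96(24.3/√81) = 78.0 ± 5.29 = (72.71, 83.29)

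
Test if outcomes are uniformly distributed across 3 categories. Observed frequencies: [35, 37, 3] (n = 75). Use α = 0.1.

Expected = 25 each. χ² = Σ(O-E)²/E = 29.12. df = 2, critical value = 4.605. Reject H₀.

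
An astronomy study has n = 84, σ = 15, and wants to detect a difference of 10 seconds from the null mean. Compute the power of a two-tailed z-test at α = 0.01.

SE = σ/√n = 15/√84 = 1.637. Non-centrality λ = d/SE = 10/1.637 = 6.11. Power ≈ Φ(λ - z_{α/2}) = Φ(6.11 - 2.576) = Φ(3.534) = 1.0.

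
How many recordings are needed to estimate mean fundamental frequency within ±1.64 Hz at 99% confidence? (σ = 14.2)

n = (z*σ/E)² = (2.576×14.2/1.64)² = 497.5 → n = 498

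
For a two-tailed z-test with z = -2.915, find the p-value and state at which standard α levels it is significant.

p = 2·P(Z > |-2.915|) = 2·(1 - Φ(2.915)) ≈ 0.0036. Significant at α = 0.1; Significant at α = 0.05; Significant at α = 0.01.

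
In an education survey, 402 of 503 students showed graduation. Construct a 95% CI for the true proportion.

p̂ = 0.799. CI = p̂ ± z*√(p̂(1-p̂)/n) = (0.764, 0.834)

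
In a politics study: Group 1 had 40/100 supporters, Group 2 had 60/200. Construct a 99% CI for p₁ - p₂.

p̂₁ = 0.4, p̂₂ = 0.3. Difference = 0.1. CI = (-0.051, 0.251)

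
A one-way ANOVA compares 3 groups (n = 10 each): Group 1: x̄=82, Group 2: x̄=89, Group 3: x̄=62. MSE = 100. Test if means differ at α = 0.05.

Grand mean = 77.67. SS_between = 3926.67, MS_between = 1963.33. F = 19.633, F_crit ≈ 3.354. Reject H₀.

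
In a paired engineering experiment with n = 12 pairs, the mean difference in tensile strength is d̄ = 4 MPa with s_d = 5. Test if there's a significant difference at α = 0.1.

t = d̄/(s_d/√n) = 4/(5/√12) = 2.771. df = 11, critical t = ±1.796. Reject H₀.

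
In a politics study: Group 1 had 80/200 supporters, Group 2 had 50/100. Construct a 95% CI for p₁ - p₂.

p̂₁ = 0.4, p̂₂ = 0.5. Difference = -0.1. CI = (-0.219, 0.019)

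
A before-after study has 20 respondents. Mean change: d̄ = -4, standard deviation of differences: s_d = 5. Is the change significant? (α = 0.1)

t = d̄/(s_d/√n) = -4/(5/√20) = -3.578. df = 19, critical t = ±1.729. Reject H₀.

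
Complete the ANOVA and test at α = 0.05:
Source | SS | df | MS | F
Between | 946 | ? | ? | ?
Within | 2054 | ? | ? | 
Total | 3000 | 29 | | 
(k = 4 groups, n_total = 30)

df_between = 3, df_within = 26. MS_between = 315.33, MS_within = 79.0. F = 3.992, F_crit ≈ 2.975. Reject H₀.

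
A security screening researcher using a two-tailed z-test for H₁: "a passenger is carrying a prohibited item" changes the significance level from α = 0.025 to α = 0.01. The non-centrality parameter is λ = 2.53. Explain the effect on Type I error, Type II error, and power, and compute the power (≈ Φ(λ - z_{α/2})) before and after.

Decreasing α from 0.025 to 0.01:
• Type I error rate decreases (α is the Type I rate by definition).
• Critical value moves from z_{α/2} = 2.241 to 2.576, so power = Φ(λ - z_{α/2}) goes from Φ(2.53 - 2.241) = 0.614 to Φ(2.53 - 2.576) = 0.482.
• Type II error rate β = 1 - power therefore increases (0.386 → 0.518).
Appropriate when false positives are costly — here, detaining an innocent passenger — delay and inconvenience.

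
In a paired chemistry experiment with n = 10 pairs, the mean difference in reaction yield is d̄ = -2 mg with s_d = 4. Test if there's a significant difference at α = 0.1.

t = d̄/(s_d/√n) = -2/(4/√10) = -1.581. df = 9, critical t = ±1.833. Fail to reject H₀.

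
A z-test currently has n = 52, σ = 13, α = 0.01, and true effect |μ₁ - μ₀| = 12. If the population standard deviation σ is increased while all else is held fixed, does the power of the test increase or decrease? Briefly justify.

Power decreases: a larger σ inflates the standard error σ/√n, pulling the sampling distribution under H₁ back toward the critical value.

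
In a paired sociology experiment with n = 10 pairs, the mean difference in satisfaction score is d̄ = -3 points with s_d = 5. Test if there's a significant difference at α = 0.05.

t = d̄/(s_d/√n) = -3/(5/√10) = -1.897. df = 9, critical t = ±2.262. Fail to reject H₀.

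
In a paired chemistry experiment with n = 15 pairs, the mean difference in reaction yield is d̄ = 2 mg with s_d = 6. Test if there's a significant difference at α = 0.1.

t = d̄/(s_d/√n) = 2/(6/√15) = 1.291. df = 14, critical t = ±1.761. Fail to reject H₀.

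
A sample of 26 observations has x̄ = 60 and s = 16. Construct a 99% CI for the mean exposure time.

CI = x̄ ± t*(s/√n) = 60 ± 2.787(16/√26) = (51.25, 68.75)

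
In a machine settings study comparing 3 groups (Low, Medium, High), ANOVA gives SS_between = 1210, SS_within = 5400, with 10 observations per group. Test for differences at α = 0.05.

df_between = 2, df_within = 27. F = MS_between/MS_within = 605.0/200.0 = 3.025. F_crit ≈ 3.354. Fail to reject H₀.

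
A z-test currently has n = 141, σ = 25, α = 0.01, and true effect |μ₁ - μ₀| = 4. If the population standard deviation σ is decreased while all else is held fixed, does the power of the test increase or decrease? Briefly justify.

Power increases: a smaller σ shrinks the standard error σ/√n, moving the sampling distribution under H₁ further from the critical value.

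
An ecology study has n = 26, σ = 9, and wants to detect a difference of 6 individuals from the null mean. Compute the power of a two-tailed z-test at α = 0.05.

SE = σ/√n = 9/√26 = 1.765. Non-centrality λ = d/SE = 6/1.765 = 3.399. Power ≈ Φ(λ - z_{α/2}) = Φ(3.399 - 1.96) = Φ(1.439) = 0.925.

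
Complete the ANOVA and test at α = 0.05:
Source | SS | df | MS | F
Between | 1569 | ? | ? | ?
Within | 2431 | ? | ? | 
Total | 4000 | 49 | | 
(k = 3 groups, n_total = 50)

df_between = 2, df_within = 47. MS_between = 784.5, MS_within = 51.72. F = 15.167, F_crit ≈ 3.195. Reject H₀.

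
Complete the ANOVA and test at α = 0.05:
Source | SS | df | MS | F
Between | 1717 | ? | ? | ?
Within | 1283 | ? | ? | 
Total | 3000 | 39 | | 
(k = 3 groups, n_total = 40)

df_between = 2, df_within = 37. MS_between = 858.5, MS_within = 34.68. F = 24.758, F_crit ≈ 3.252. Reject H₀.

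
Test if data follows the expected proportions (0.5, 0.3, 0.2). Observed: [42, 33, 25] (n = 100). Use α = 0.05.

Expected: [50.0, 30.0, 20.0]. χ² = 2.83. df = 2, critical = 5.991. Fail to reject H₀.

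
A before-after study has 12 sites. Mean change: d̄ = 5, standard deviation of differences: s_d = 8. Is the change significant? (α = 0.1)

t = d̄/(s_d/√n) = 5/(8/√12) = 2.165. df = 11, critical t = ±1.796. Reject H₀.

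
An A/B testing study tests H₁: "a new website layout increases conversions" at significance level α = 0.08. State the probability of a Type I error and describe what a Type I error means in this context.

P(Type I error) = α = 0.08. A Type I error is rejecting H₀ when H₀ is actually true (false positive) — here, concluding that a new website layout increases conversions when in fact this is not the case. Consequence: rolling out a layout that doesn't actually help — wasted engineering effort.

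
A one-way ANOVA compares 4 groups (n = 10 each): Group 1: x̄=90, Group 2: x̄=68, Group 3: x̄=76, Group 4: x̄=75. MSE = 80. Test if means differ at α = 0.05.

Grand mean = 77.25. SS_between = 2547.5, MS_between = 849.17. F = 10.615, F_crit ≈ 2.866. Reject H₀.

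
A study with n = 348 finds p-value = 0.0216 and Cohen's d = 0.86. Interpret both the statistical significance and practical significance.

Statistically significant (p = 0.0216 < 0.05). Cohen's d = 0.86 indicates a large effect size. Both statistical and practical significance should be considered.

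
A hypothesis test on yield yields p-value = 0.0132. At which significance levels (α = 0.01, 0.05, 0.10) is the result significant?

p = 0.0132. Significant at: α = 0.05, 0.1.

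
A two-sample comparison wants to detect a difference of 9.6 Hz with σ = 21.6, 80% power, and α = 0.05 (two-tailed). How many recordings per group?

n per group = 2(z_α/2 + z_β)²σ²/d² = 2×(1.96 + 0.84)²×21.6²/9.6² = 79.4 → n = 80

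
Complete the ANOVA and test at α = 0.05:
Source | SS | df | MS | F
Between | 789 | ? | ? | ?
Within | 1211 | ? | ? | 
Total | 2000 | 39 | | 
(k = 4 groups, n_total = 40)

df_between = 3, df_within = 36. MS_between = 263.0, MS_within = 33.64. F = 7.818, F_crit ≈ 2.866. Reject H₀.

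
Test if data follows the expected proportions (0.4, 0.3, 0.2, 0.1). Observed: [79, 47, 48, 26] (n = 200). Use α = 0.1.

Expected: [80.0, 60.0, 40.0, 20.0]. χ² = 6.229. df = 3, critical = 6.251. Fail to reject H₀.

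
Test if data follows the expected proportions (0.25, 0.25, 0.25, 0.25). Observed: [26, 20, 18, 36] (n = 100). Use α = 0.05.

Expected: [25.0, 25.0, 25.0, 25.0]. χ² = 7.84. df = 3, critical = 7.815. Reject H₀.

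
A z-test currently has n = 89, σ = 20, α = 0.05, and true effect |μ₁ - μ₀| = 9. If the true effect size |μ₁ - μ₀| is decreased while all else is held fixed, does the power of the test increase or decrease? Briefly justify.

Power decreases: a smaller true effect decreases the non-centrality λ = |μ₁ - μ₀|/(σ/√n).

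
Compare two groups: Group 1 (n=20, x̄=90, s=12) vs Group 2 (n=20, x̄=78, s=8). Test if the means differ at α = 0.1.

Pooled sp = 10.2. t = 3.721, df = 38. Critical t = ±1.686. Reject H₀.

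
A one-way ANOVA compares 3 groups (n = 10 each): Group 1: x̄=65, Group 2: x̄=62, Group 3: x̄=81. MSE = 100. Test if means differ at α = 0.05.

Grand mean = 69.33. SS_between = 2086.67, MS_between = 1043.33. F = 10.433, F_crit ≈ 3.354. Reject H₀.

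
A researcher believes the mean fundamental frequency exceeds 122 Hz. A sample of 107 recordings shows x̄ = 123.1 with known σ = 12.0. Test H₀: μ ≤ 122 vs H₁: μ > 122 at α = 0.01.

z = 0.948. Critical value: 2.33. Fail to reject H₀.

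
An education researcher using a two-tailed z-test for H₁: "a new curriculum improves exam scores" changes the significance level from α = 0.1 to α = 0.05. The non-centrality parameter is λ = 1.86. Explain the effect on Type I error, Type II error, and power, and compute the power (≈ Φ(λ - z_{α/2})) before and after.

Decreasing α from 0.1 to 0.05:
• Type I error rate decreases (α is the Type I rate by definition).
• Critical value moves from z_{α/2} = 1.645 to 1.96, so power = Φ(λ - z_{α/2}) goes from Φ(1.86 - 1.645) = 0.585 to Φ(1.86 - 1.96) = 0.46.
• Type II error rate β = 1 - power therefore increases (0.415 → 0.54).
Appropriate when false positives are costly — here, adopting a curriculum that gives no real benefit — disruption for nothing.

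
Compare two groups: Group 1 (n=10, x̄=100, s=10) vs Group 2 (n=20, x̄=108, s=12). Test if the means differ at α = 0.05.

Pooled sp = 11.4. t = -1.813, df = 28. Critical t = ±2.048. Fail to reject H₀.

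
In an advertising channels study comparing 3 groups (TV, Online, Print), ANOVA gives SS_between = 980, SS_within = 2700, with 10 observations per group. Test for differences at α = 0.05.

df_between = 2, df_within = 27. F = MS_between/MS_within = 490.0/100.0 = 4.9. F_crit ≈ 3.354. Reject H₀. At least one mean differs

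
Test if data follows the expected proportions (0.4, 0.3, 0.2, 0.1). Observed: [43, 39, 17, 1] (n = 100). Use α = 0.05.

Expected: [40.0, 30.0, 20.0, 10.0]. χ² = 11.475. df = 3, critical = 7.815. Reject H₀.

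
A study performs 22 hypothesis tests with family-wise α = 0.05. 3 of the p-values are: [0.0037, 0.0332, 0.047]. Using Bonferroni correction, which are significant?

Bonferroni α = 0.05/22 = 0.00227. None of the given p-values are significant.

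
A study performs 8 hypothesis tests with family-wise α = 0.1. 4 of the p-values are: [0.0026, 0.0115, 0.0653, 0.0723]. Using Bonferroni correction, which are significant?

Bonferroni α = 0.1/8 = 0.0125. Significant p-values: [0.0026, 0.0115]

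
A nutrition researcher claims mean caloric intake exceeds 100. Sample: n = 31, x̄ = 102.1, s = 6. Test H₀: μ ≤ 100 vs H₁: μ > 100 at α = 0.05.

t = (102.1 - 100)/(6/√31) = 1.949, df = 30. Critical t = 1.697. Reject H₀.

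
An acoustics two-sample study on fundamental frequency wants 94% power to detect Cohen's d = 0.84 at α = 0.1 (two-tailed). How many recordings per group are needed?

z_{α/2} = 1.645, z_β = Φ⁻¹(0.94) = 1.555. For large effect (d = 0.84): n per group = 2(z_{α/2} + z_β)²/d² = 2(1.645 + 1.555)²/0.84² = 29.02 → 30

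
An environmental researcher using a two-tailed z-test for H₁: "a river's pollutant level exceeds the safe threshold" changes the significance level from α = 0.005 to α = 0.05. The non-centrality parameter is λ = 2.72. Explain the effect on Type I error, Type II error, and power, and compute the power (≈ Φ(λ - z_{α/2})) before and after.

Increasing α from 0.005 to 0.05:
• Type I error rate increases (α is the Type I rate by definition).
• Critical value moves from z_{α/2} = 2.807 to 1.96, so power = Φ(λ - z_{α/2}) goes from Φ(2.72 - 2.807) = 0.465 to Φ(2.72 - 1.96) = 0.776.
• Type II error rate β = 1 - power therefore decreases (0.535 → 0.224).
Appropriate when false negatives are costly — here, allowing unsafe pollution to continue.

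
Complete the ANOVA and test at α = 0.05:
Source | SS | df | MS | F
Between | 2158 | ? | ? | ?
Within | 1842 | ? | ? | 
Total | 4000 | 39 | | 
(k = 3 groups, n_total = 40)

df_between = 2, df_within = 37. MS_between = 1079.0, MS_within = 49.78. F = 21.674, F_crit ≈ 3.252. Reject H₀.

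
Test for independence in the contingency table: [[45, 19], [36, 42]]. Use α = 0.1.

χ² = 8.373. df = 1, critical = 2.706. Reject H₀. Variables are dependent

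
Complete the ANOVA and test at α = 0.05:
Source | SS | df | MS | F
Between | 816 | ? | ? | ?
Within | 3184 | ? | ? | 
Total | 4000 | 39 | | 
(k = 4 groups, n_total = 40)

df_between = 3, df_within = 36. MS_between = 272.0, MS_within = 88.44. F = 3.075, F_crit ≈ 2.866. Reject H₀.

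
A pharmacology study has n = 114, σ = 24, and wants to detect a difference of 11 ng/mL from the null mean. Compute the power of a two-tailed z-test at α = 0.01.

SE = σ/√n = 24/√114 = 2.248. Non-centrality λ = d/SE = 11/2.248 = 4.894. Power ≈ Φ(λ - z_{α/2}) = Φ(4.894 - 2.576) = Φ(2.318) = 0.99.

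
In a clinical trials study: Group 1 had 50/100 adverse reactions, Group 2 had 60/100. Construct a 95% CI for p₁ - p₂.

p̂₁ = 0.5, p̂₂ = 0.6. Difference = -0.1. CI = (-0.237, 0.037)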